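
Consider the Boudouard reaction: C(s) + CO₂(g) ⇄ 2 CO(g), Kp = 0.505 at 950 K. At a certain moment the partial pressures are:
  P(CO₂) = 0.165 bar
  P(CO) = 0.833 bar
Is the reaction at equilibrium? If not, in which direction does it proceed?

toward reactants

(C is a pure solid — omitted from Qp.)
Qp = P(CO)² / P(CO₂) = (0.833)² / (0.165) = 4.21
Qp = 4.21 > Kp = 0.505, so the reverse reaction proceeds.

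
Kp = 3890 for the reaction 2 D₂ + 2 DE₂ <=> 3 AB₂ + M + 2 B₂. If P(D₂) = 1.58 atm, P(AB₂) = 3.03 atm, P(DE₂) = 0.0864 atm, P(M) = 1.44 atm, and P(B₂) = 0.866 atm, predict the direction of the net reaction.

to the right

Qp = P(AB₂)³·P(M)·P(B₂)² / (P(D₂)²·P(DE₂)²) = (3.03)³·(1.44)·(0.866)² / ((1.58)²·(0.0864)²) = 1610
Qp = 1610 < Kp = 3890, so the forward reaction proceeds.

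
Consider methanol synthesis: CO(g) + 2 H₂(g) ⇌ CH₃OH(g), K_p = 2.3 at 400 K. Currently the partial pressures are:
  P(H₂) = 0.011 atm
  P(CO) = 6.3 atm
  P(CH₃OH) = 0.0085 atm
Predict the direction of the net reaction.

Q_p = P(CH₃OH) / (P(CO)·P(H₂)²) = (0.0085) / ((6.3)·(0.011)²) = 11
Q_p = 11 > K_p = 2.3, so the reverse reaction proceeds.

to the left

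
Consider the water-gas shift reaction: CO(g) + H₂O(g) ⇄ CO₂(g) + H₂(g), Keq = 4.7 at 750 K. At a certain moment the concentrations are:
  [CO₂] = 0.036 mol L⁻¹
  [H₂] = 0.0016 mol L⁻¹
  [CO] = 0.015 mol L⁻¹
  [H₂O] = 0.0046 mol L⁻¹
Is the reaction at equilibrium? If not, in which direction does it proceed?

Q = [CO₂]·[H₂] / ([CO]·[H₂O]) = (0.036)·(0.0016) / ((0.015)·(0.0046)) = 0.83
Q = 0.83 < Keq = 4.7, so the forward reaction proceeds.

in the forward direction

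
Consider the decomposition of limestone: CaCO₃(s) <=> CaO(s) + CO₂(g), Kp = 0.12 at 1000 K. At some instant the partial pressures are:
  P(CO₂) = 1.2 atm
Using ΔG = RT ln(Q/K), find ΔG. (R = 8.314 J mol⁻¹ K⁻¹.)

(CaCO₃, CaO are pure solids — omitted from Qp.)
Qp = P(CO₂) = 1.20
ΔG = RT ln(Qp/Kp) = (8.314 J mol⁻¹ K⁻¹)(1000 K) × ln(1.20/0.12)
   = (8.314 kJ/mol)(2.303) = 19.1 kJ/mol
ΔG > 0, so the forward reaction is non-spontaneous (proceeds in reverse).

ΔG = 19.1 kJ/mol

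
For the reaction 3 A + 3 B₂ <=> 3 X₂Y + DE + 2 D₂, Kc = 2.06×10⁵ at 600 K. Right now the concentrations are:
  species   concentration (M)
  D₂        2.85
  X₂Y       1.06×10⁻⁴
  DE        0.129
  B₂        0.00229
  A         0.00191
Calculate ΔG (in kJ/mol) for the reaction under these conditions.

ΔG = -13.1 kJ/mol

Qc = [X₂Y]³·[DE]·[D₂]² / ([A]³·[B₂]³) = (1.06×10⁻⁴)³·(0.129)·(2.85)² / ((0.00191)³·(0.00229)³) = 14900
ΔG = RT ln(Qc/Kc) = (8.314 J mol⁻¹ K⁻¹)(600 K) × ln(14900/2.06×10⁵)
   = (4.988 kJ/mol)(-2.627) = -13.1 kJ/mol
ΔG < 0, so the forward reaction is spontaneous (proceeds forward).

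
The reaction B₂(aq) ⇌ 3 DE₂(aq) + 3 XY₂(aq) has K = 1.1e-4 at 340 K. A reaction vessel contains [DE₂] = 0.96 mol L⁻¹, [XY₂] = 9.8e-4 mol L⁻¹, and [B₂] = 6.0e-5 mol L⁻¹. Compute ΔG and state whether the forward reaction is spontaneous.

Q = [DE₂]³·[XY₂]³ / [B₂] = (0.96)³·(9.8e-4)³ / (6.0e-5) = 1.39e-5
ΔG = RT ln(Q/K) = (8.314 J mol⁻¹ K⁻¹)(340 K) × ln(1.39e-5/1.1e-4)
   = (2.827 kJ/mol)(-2.069) = -5.85 kJ/mol
ΔG < 0, so the forward reaction is spontaneous (proceeds forward).

ΔG = -5.85 kJ/mol; the forward reaction is spontaneous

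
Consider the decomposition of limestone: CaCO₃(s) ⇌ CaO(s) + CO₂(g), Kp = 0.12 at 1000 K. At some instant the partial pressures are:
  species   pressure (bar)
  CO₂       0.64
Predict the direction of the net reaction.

(CaCO₃, CaO are pure solids — omitted from Qp.)
Qp = P(CO₂) = 0.64
Qp = 0.64 > Kp = 0.12, so the reverse reaction proceeds.

in the reverse direction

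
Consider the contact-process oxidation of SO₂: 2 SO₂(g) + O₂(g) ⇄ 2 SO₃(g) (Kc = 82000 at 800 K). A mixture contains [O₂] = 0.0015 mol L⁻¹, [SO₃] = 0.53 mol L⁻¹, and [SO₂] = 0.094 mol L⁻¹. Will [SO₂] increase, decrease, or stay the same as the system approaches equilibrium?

Qc = [SO₃]² / ([SO₂]²·[O₂]) = (0.53)² / ((0.094)²·(0.0015)) = 21000
Qc = 21000 < Kc = 82000: net forward reaction.
SO₂ is a reactant, so it decreases.

decrease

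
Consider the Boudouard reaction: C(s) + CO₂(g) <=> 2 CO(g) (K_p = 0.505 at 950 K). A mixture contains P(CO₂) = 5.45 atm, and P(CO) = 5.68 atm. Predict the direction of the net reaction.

in the reverse direction

(C is a pure solid — omitted from Q_p.)
Q_p = P(CO)² / P(CO₂) = (5.68)² / (5.45) = 5.92
Q_p = 5.92 > K_p = 0.505, so the reverse reaction proceeds.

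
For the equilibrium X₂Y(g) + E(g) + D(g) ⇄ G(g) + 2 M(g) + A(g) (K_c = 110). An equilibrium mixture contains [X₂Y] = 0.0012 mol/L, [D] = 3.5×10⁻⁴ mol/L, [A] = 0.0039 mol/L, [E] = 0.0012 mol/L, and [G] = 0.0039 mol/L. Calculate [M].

At equilibrium, K_c = [G]·[M]²·[A] / ([X₂Y]·[E]·[D]) = 110.
(0.0039)·([M])²·(0.0039) / ((0.0012)·(0.0012)·(3.5×10⁻⁴)) = 110
[M]² = 0.00364 ⇒ [M] = 0.060 mol/L

[M] = 0.060 mol/L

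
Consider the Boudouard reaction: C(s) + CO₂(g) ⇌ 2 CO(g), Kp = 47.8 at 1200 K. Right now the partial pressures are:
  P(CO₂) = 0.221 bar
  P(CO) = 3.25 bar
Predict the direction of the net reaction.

neither direction; the system is at equilibrium

(C is a pure solid — omitted from Qp.)
Qp = P(CO)² / P(CO₂) = (3.25)² / (0.221) = 47.8
Qp = 47.8 = Kp, so the system is already at equilibrium.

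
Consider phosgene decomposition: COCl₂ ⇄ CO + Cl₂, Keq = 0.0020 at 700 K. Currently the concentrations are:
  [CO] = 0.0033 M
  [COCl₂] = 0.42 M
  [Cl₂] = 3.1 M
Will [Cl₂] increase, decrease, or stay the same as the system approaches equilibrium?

decrease

Q = [CO]·[Cl₂] / [COCl₂] = (0.0033)·(3.1) / (0.42) = 0.024
Q = 0.024 > Keq = 0.0020: net reverse reaction.
Cl₂ is a product, so it decreases.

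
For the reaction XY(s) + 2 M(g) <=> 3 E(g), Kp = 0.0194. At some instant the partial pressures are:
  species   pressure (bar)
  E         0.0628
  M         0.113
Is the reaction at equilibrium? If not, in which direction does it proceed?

neither direction; the system is at equilibrium

(XY is a pure solid — omitted from Qp.)
Qp = P(E)³ / P(M)² = (0.0628)³ / (0.113)² = 0.0194
Qp = 0.0194 = Kp, so the system is already at equilibrium.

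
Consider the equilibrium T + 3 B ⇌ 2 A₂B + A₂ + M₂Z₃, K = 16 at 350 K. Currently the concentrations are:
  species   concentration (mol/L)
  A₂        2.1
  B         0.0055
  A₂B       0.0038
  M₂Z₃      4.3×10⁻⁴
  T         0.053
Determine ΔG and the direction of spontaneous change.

Q = [A₂B]²·[A₂]·[M₂Z₃] / ([T]·[B]³) = (0.0038)²·(2.1)·(4.3×10⁻⁴) / ((0.053)·(0.0055)³) = 1.48
ΔG = RT ln(Q/K) = (8.314 J mol⁻¹ K⁻¹)(350 K) × ln(1.48/16)
   = (2.910 kJ/mol)(-2.381) = -6.93 kJ/mol
ΔG < 0, so the forward reaction is spontaneous (proceeds forward).

ΔG = -6.93 kJ/mol; the forward reaction is spontaneous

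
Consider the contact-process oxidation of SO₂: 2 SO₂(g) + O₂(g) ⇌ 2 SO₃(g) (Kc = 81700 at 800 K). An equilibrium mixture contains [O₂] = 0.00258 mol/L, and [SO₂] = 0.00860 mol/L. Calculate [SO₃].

[SO₃] = 0.125 mol/L

At equilibrium, Kc = [SO₃]² / ([SO₂]²·[O₂]) = 81700.
([SO₃])² / ((0.00860)²·(0.00258)) = 81700
[SO₃]² = 0.0156 ⇒ [SO₃] = 0.125 mol/L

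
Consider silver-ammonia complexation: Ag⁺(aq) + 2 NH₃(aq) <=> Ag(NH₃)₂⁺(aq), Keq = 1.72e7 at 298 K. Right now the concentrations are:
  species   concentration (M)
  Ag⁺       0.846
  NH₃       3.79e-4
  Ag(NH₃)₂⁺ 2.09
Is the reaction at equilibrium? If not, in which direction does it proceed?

no net change (already at equilibrium)

Q = [Ag(NH₃)₂⁺] / ([Ag⁺]·[NH₃]²) = (2.09) / ((0.846)·(3.79e-4)²) = 1.72e7
Q = 1.72e7 = Keq, so the system is already at equilibrium.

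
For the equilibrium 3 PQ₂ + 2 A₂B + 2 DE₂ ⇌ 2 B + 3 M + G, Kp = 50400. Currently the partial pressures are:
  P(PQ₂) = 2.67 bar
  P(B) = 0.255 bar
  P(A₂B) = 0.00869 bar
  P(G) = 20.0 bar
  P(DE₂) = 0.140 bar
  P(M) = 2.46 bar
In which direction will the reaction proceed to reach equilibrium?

Qp = P(B)²·P(M)³·P(G) / (P(PQ₂)³·P(A₂B)²·P(DE₂)²) = (0.255)²·(2.46)³·(20.0) / ((2.67)³·(0.00869)²·(0.140)²) = 6.87×10⁵
Qp = 6.87×10⁵ > Kp = 50400, so the reverse reaction proceeds.

in the reverse direction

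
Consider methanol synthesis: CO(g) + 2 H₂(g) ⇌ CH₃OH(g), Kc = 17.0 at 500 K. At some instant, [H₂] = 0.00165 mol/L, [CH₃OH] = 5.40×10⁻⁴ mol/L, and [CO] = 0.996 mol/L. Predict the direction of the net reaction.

Qc = [CH₃OH] / ([CO]·[H₂]²) = (5.40×10⁻⁴) / ((0.996)·(0.00165)²) = 199
Qc = 199 > Kc = 17.0, so the reverse reaction proceeds.

reverse (toward reactants)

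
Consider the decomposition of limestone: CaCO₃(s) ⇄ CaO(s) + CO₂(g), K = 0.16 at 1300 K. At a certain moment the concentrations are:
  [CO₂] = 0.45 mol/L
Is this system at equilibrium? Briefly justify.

(CaCO₃, CaO are pure solids — omitted from Q.)
Q = [CO₂] = 0.45
Q = 0.45 > K = 0.16: net reverse reaction.

no; Q > K, reaction proceeds in reverse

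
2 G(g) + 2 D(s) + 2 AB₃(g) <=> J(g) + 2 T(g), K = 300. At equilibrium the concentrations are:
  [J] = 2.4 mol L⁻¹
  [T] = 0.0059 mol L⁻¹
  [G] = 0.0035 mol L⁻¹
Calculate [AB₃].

[AB₃] = 0.15 mol L⁻¹

(D is a pure solid — omitted from K.)
At equilibrium, K = [J]·[T]² / ([G]²·[AB₃]²) = 300.
(2.4)·(0.0059)² / ((0.0035)²·([AB₃])²) = 300
[AB₃]² = 0.0227 ⇒ [AB₃] = 0.15 mol L⁻¹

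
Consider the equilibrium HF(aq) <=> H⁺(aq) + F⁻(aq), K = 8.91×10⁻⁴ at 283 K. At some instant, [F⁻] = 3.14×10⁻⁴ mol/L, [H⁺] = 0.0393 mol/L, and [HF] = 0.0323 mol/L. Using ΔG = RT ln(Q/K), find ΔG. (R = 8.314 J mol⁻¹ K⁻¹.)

Q = [H⁺]·[F⁻] / [HF] = (0.0393)·(3.14×10⁻⁴) / (0.0323) = 3.82×10⁻⁴
ΔG = RT ln(Q/K) = (8.314 J mol⁻¹ K⁻¹)(283 K) × ln(3.82×10⁻⁴/8.91×10⁻⁴)
   = (2.353 kJ/mol)(-0.8469) = -1.99 kJ/mol
ΔG < 0, so the forward reaction is spontaneous (proceeds forward).

ΔG = -1.99 kJ/mol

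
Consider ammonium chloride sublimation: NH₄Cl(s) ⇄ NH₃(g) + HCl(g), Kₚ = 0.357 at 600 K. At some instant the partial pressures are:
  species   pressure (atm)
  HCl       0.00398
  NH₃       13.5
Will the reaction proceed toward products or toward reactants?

(NH₄Cl is a pure solid — omitted from Qₚ.)
Qₚ = P(NH₃)·P(HCl) = (13.5)·(0.00398) = 0.0537
Qₚ = 0.0537 < Kₚ = 0.357, so the forward reaction proceeds.

forward (toward products)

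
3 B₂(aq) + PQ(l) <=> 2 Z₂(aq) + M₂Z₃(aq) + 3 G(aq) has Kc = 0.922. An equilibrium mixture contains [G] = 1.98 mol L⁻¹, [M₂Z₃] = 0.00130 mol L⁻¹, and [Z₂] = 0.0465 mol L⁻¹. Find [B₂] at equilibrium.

[B₂] = 0.0287 mol L⁻¹

(PQ is a pure liquid — omitted from Kc.)
At equilibrium, Kc = [Z₂]²·[M₂Z₃]·[G]³ / [B₂]³ = 0.922.
(0.0465)²·(0.00130)·(1.98)³ / ([B₂])³ = 0.922
[B₂]³ = 2.37×10⁻⁵ ⇒ [B₂] = 0.0287 mol L⁻¹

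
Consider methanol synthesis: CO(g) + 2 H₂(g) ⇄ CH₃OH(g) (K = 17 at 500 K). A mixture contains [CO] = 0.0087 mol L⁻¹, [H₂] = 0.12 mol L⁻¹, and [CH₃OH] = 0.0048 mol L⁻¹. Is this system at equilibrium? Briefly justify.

Q = [CH₃OH] / ([CO]·[H₂]²) = (0.0048) / ((0.0087)·(0.12)²) = 38
Q = 38 > K = 17: net reverse reaction.

no; Q > K, reaction proceeds in reverse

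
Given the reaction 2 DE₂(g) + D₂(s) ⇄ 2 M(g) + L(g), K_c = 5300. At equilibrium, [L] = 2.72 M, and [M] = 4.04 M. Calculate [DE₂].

[DE₂] = 0.0915 M

(D₂ is a pure solid — omitted from K_c.)
At equilibrium, K_c = [M]²·[L] / [DE₂]² = 5300.
(4.04)²·(2.72) / ([DE₂])² = 5300
[DE₂]² = 0.00838 ⇒ [DE₂] = 0.0915 M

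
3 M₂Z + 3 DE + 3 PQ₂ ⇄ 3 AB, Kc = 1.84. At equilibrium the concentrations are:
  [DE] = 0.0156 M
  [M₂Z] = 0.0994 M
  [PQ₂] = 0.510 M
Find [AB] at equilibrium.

At equilibrium, Kc = [AB]³ / ([M₂Z]³·[DE]³·[PQ₂]³) = 1.84.
([AB])³ / ((0.0994)³·(0.0156)³·(0.510)³) = 1.84
[AB]³ = 9.10×10⁻¹⁰ ⇒ [AB] = 9.69×10⁻⁴ M

[AB] = 9.69×10⁻⁴ M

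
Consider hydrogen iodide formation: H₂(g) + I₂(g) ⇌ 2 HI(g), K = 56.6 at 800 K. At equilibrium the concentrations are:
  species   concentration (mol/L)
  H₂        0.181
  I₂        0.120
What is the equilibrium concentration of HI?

At equilibrium, K = [HI]² / ([H₂]·[I₂]) = 56.6.
([HI])² / ((0.181)·(0.120)) = 56.6
[HI]² = 1.23 ⇒ [HI] = 1.11 mol/L

[HI] = 1.11 mol/L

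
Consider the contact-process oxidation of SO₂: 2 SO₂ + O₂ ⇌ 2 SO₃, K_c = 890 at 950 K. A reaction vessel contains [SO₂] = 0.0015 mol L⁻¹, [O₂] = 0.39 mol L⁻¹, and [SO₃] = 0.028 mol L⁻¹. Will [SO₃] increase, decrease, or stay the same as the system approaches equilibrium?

stay the same

Q_c = [SO₃]² / ([SO₂]²·[O₂]) = (0.028)² / ((0.0015)²·(0.39)) = 890
Q_c = 890 = K_c; the system is at equilibrium.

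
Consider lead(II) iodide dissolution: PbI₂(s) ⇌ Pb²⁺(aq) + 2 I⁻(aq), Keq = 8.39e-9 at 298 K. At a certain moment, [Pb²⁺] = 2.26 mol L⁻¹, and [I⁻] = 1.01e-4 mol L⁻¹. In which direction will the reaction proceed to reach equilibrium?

in the reverse direction

(PbI₂ is a pure solid — omitted from Q.)
Q = [Pb²⁺]·[I⁻]² = (2.26)·(1.01e-4)² = 2.31e-8
Q = 2.31e-8 > Keq = 8.39e-9, so the reverse reaction proceeds.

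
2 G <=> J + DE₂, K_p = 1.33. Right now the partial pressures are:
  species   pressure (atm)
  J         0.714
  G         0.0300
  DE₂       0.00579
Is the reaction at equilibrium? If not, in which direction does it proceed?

to the left

Q_p = P(J)·P(DE₂) / P(G)² = (0.714)·(0.00579) / (0.0300)² = 4.59
Q_p = 4.59 > K_p = 1.33, so the reverse reaction proceeds.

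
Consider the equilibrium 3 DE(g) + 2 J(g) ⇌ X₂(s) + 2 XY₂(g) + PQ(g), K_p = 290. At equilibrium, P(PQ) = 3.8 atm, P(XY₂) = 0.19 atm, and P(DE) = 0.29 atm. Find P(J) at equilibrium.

(X₂ is a pure solid — omitted from K_p.)
At equilibrium, K_p = P(XY₂)²·P(PQ) / (P(DE)³·P(J)²) = 290.
(0.19)²·(3.8) / ((0.29)³·(P(J))²) = 290
P(J)² = 0.0194 ⇒ P(J) = 0.14 atm

P(J) = 0.14 atm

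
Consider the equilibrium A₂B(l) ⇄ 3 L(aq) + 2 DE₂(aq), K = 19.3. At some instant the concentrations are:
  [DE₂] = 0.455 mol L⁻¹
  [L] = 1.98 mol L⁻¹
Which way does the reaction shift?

(A₂B is a pure liquid — omitted from Q.)
Q = [L]³·[DE₂]² = (1.98)³·(0.455)² = 1.61
Q = 1.61 < K = 19.3, so the forward reaction proceeds.

in the forward direction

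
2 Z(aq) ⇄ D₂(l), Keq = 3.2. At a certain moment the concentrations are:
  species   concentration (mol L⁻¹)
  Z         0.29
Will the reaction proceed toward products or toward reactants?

to the left

(D₂ is a pure liquid — omitted from Q.)
Q = 1 / [Z]² = 1 / (0.29)² = 12
Q = 12 > Keq = 3.2, so the reverse reaction proceeds.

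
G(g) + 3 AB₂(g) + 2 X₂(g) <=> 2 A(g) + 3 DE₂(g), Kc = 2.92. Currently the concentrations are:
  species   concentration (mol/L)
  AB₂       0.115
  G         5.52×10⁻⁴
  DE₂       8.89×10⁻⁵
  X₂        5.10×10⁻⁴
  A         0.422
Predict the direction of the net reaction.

Qc = [A]²·[DE₂]³ / ([G]·[AB₂]³·[X₂]²) = (0.422)²·(8.89×10⁻⁵)³ / ((5.52×10⁻⁴)·(0.115)³·(5.10×10⁻⁴)²) = 0.573
Qc = 0.573 < Kc = 2.92, so the forward reaction proceeds.

to the right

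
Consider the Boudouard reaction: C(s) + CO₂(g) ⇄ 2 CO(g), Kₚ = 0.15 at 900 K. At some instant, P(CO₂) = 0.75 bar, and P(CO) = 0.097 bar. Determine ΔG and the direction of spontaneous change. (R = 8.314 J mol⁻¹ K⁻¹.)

(C is a pure solid — omitted from Qₚ.)
Qₚ = P(CO)² / P(CO₂) = (0.097)² / (0.75) = 0.0125
ΔG = RT ln(Qₚ/Kₚ) = (8.314 J mol⁻¹ K⁻¹)(900 K) × ln(0.0125/0.15)
   = (7.483 kJ/mol)(-2.485) = -18.6 kJ/mol
ΔG < 0, so the forward reaction is spontaneous (proceeds forward).

ΔG = -18.6 kJ/mol; the forward reaction is spontaneous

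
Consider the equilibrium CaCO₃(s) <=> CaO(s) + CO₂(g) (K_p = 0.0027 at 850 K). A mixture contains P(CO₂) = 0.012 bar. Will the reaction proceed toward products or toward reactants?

to the left

(CaCO₃, CaO are pure solids — omitted from Q_p.)
Q_p = P(CO₂) = 0.012
Q_p = 0.012 > K_p = 0.0027, so the reverse reaction proceeds.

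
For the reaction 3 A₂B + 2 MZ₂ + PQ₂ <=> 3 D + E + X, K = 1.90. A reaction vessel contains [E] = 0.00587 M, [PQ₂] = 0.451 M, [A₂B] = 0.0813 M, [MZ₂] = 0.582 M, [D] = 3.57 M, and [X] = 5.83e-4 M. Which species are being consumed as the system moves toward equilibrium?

Q = [D]³·[E]·[X] / ([A₂B]³·[MZ₂]²·[PQ₂]) = (3.57)³·(0.00587)·(5.83e-4) / ((0.0813)³·(0.582)²·(0.451)) = 1.90
Q = 1.90 = K; the system is at equilibrium.

none (at equilibrium)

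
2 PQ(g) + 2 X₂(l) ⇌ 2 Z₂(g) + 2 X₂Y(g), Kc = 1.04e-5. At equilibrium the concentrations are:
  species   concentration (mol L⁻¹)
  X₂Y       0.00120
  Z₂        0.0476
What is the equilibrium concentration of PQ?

(X₂ is a pure liquid — omitted from Kc.)
At equilibrium, Kc = [Z₂]²·[X₂Y]² / [PQ]² = 1.04e-5.
(0.0476)²·(0.00120)² / ([PQ])² = 1.04e-5
[PQ]² = 3.14e-4 ⇒ [PQ] = 0.0177 mol L⁻¹

[PQ] = 0.0177 mol L⁻¹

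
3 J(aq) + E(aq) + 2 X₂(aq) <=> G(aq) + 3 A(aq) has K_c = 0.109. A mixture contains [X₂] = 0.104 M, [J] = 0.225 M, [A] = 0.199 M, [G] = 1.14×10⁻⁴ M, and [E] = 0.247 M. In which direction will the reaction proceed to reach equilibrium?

to the right

Q_c = [G]·[A]³ / ([J]³·[E]·[X₂]²) = (1.14×10⁻⁴)·(0.199)³ / ((0.225)³·(0.247)·(0.104)²) = 0.0295
Q_c = 0.0295 < K_c = 0.109, so the forward reaction proceeds.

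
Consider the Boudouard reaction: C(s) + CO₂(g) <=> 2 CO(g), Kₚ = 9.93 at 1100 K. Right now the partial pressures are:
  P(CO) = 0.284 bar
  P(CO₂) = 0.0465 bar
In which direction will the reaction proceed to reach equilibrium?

in the forward direction

(C is a pure solid — omitted from Qₚ.)
Qₚ = P(CO)² / P(CO₂) = (0.284)² / (0.0465) = 1.73
Qₚ = 1.73 < Kₚ = 9.93, so the forward reaction proceeds.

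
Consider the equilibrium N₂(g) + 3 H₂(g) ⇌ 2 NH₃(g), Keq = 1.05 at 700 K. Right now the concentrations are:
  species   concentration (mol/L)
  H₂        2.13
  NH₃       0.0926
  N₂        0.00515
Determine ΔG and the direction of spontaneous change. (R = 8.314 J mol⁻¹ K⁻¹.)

ΔG = -10.5 kJ/mol; the forward reaction is spontaneous

Q = [NH₃]² / ([N₂]·[H₂]³) = (0.0926)² / ((0.00515)·(2.13)³) = 0.172
ΔG = RT ln(Q/Keq) = (8.314 J mol⁻¹ K⁻¹)(700 K) × ln(0.172/1.05)
   = (5.820 kJ/mol)(-1.809) = -10.5 kJ/mol
ΔG < 0, so the forward reaction is spontaneous (proceeds forward).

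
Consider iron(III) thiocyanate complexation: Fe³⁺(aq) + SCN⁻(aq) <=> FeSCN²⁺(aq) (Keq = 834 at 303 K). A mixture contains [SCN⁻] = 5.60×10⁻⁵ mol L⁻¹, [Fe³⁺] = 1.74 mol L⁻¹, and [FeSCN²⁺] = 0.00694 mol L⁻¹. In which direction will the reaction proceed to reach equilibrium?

Q = [FeSCN²⁺] / ([Fe³⁺]·[SCN⁻]) = (0.00694) / ((1.74)·(5.60×10⁻⁵)) = 71.2
Q = 71.2 < Keq = 834, so the forward reaction proceeds.

toward products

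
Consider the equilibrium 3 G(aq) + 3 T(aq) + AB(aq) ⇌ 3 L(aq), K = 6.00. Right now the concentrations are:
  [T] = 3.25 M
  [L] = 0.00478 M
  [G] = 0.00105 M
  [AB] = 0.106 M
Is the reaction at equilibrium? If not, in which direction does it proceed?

Q = [L]³ / ([G]³·[T]³·[AB]) = (0.00478)³ / ((0.00105)³·(3.25)³·(0.106)) = 25.9
Q = 25.9 > K = 6.00, so the reverse reaction proceeds.

in the reverse direction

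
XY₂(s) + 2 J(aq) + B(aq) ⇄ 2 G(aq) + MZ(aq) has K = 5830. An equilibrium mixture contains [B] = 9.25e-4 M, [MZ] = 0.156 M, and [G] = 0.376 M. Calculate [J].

(XY₂ is a pure solid — omitted from K.)
At equilibrium, K = [G]²·[MZ] / ([J]²·[B]) = 5830.
(0.376)²·(0.156) / (([J])²·(9.25e-4)) = 5830
[J]² = 0.00409 ⇒ [J] = 0.0640 M

[J] = 0.0640 M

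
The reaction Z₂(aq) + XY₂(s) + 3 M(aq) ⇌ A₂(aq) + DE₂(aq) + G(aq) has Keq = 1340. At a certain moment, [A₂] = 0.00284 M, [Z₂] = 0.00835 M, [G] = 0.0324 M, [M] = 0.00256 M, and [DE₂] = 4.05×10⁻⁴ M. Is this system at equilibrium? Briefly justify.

no; Q < K, reaction proceeds forward

(XY₂ is a pure solid — omitted from Q.)
Q = [A₂]·[DE₂]·[G] / ([Z₂]·[M]³) = (0.00284)·(4.05×10⁻⁴)·(0.0324) / ((0.00835)·(0.00256)³) = 266
Q = 266 < Keq = 1340: net forward reaction.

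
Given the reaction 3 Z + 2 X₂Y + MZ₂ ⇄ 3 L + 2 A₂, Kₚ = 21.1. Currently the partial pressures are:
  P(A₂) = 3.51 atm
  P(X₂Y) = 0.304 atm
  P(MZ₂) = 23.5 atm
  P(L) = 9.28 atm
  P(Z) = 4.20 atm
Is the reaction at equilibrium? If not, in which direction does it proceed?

reverse (toward reactants)

Qₚ = P(L)³·P(A₂)² / (P(Z)³·P(X₂Y)²·P(MZ₂)) = (9.28)³·(3.51)² / ((4.20)³·(0.304)²·(23.5)) = 61.2
Qₚ = 61.2 > Kₚ = 21.1, so the reverse reaction proceeds.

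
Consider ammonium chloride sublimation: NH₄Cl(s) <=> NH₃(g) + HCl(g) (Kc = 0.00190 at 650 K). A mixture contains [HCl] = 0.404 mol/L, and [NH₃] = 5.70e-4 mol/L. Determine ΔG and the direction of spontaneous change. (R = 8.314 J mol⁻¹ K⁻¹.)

(NH₄Cl is a pure solid — omitted from Qc.)
Qc = [NH₃]·[HCl] = (5.70e-4)·(0.404) = 2.30e-4
ΔG = RT ln(Qc/Kc) = (8.314 J mol⁻¹ K⁻¹)(650 K) × ln(2.30e-4/0.00190)
   = (5.404 kJ/mol)(-2.112) = -11.4 kJ/mol
ΔG < 0, so the forward reaction is spontaneous (proceeds forward).

ΔG = -11.4 kJ/mol; the forward reaction is spontaneous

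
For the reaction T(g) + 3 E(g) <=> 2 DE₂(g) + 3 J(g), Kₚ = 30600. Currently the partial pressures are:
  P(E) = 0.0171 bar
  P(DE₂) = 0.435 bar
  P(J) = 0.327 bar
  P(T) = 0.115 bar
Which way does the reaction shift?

to the right

Qₚ = P(DE₂)²·P(J)³ / (P(T)·P(E)³) = (0.435)²·(0.327)³ / ((0.115)·(0.0171)³) = 11500
Qₚ = 11500 < Kₚ = 30600, so the forward reaction proceeds.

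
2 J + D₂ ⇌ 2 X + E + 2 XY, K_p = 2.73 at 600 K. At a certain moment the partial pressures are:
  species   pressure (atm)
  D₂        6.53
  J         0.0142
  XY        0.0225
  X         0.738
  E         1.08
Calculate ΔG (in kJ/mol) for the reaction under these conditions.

Q_p = P(X)²·P(E)·P(XY)² / (P(J)²·P(D₂)) = (0.738)²·(1.08)·(0.0225)² / ((0.0142)²·(6.53)) = 0.226
ΔG = RT ln(Q_p/K_p) = (8.314 J mol⁻¹ K⁻¹)(600 K) × ln(0.226/2.73)
   = (4.988 kJ/mol)(-2.492) = -12.4 kJ/mol
ΔG < 0, so the forward reaction is spontaneous (proceeds forward).

ΔG = -12.4 kJ/mol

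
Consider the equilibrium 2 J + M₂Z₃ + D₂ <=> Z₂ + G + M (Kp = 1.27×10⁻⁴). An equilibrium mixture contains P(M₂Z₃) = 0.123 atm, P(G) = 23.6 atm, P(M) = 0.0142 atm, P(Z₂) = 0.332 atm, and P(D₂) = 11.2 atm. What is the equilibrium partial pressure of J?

P(J) = 25.2 atm

At equilibrium, Kp = P(Z₂)·P(G)·P(M) / (P(J)²·P(M₂Z₃)·P(D₂)) = 1.27×10⁻⁴.
(0.332)·(23.6)·(0.0142) / ((P(J))²·(0.123)·(11.2)) = 1.27×10⁻⁴
P(J)² = 636 ⇒ P(J) = 25.2 atm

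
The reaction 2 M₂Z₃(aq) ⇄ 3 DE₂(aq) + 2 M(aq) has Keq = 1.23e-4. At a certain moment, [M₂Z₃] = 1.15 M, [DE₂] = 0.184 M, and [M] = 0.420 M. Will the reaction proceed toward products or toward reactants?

Q = [DE₂]³·[M]² / [M₂Z₃]² = (0.184)³·(0.420)² / (1.15)² = 8.31e-4
Q = 8.31e-4 > Keq = 1.23e-4, so the reverse reaction proceeds.

to the left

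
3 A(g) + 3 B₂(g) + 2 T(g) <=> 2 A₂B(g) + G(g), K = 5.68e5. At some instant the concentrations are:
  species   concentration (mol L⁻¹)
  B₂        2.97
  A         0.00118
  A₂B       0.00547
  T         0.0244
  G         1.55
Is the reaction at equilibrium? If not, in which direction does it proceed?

toward reactants

Q = [A₂B]²·[G] / ([A]³·[B₂]³·[T]²) = (0.00547)²·(1.55) / ((0.00118)³·(2.97)³·(0.0244)²) = 1.81e6
Q = 1.81e6 > K = 5.68e5, so the reverse reaction proceeds.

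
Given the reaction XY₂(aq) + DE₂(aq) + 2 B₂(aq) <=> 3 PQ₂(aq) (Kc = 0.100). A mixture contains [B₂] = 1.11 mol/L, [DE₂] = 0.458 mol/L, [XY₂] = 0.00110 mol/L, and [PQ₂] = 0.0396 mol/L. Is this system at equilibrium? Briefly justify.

Qc = [PQ₂]³ / ([XY₂]·[DE₂]·[B₂]²) = (0.0396)³ / ((0.00110)·(0.458)·(1.11)²) = 0.100
Qc = 0.100 = Kc; the system is at equilibrium.

yes, at equilibrium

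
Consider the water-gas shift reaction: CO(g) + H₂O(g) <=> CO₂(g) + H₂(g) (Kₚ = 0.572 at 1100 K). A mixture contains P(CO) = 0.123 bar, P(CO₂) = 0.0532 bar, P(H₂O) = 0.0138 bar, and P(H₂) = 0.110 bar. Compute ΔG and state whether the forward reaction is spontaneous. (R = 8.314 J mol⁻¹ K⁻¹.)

ΔG = 16.4 kJ/mol; the forward reaction is non-spontaneous

Qₚ = P(CO₂)·P(H₂) / (P(CO)·P(H₂O)) = (0.0532)·(0.110) / ((0.123)·(0.0138)) = 3.45
ΔG = RT ln(Qₚ/Kₚ) = (8.314 J mol⁻¹ K⁻¹)(1100 K) × ln(3.45/0.572)
   = (9.145 kJ/mol)(1.797) = 16.4 kJ/mol
ΔG > 0, so the forward reaction is non-spontaneous (proceeds in reverse).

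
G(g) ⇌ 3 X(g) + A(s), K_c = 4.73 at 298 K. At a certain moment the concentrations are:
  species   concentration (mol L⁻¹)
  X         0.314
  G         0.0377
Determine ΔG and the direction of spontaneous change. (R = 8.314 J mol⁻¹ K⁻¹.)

(A is a pure solid — omitted from Q_c.)
Q_c = [X]³ / [G] = (0.314)³ / (0.0377) = 0.821
ΔG = RT ln(Q_c/K_c) = (8.314 J mol⁻¹ K⁻¹)(298 K) × ln(0.821/4.73)
   = (2.478 kJ/mol)(-1.751) = -4.34 kJ/mol
ΔG < 0, so the forward reaction is spontaneous (proceeds forward).

ΔG = -4.34 kJ/mol; the forward reaction is spontaneous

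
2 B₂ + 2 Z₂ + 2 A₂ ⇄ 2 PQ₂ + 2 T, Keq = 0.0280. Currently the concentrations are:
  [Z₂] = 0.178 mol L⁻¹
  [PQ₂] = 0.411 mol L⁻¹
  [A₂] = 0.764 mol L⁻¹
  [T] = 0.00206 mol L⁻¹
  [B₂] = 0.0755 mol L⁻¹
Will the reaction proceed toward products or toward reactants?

in the forward direction

Q = [PQ₂]²·[T]² / ([B₂]²·[Z₂]²·[A₂]²) = (0.411)²·(0.00206)² / ((0.0755)²·(0.178)²·(0.764)²) = 0.00680
Q = 0.00680 < Keq = 0.0280, so the forward reaction proceeds.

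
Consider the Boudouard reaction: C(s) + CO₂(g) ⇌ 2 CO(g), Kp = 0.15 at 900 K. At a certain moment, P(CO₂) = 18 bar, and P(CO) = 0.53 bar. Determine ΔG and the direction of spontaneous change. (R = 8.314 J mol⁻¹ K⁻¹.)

(C is a pure solid — omitted from Qp.)
Qp = P(CO)² / P(CO₂) = (0.53)² / (18) = 0.0156
ΔG = RT ln(Qp/Kp) = (8.314 J mol⁻¹ K⁻¹)(900 K) × ln(0.0156/0.15)
   = (7.483 kJ/mol)(-2.263) = -16.9 kJ/mol
ΔG < 0, so the forward reaction is spontaneous (proceeds forward).

ΔG = -16.9 kJ/mol; the forward reaction is spontaneous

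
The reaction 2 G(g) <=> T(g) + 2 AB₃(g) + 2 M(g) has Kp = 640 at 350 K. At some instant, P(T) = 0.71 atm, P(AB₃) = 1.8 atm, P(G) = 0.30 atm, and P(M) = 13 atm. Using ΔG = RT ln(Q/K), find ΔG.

Qp = P(T)·P(AB₃)²·P(M)² / P(G)² = (0.71)·(1.8)²·(13)² / (0.30)² = 4320
ΔG = RT ln(Qp/Kp) = (8.314 J mol⁻¹ K⁻¹)(350 K) × ln(4320/640)
   = (2.910 kJ/mol)(1.910) = 5.56 kJ/mol
ΔG > 0, so the forward reaction is non-spontaneous (proceeds in reverse).

ΔG = 5.56 kJ/mol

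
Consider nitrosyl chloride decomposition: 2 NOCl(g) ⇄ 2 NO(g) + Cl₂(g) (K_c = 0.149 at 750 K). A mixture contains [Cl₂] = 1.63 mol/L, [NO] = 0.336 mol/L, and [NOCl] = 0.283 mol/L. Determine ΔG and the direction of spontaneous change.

ΔG = 17.1 kJ/mol; the forward reaction is non-spontaneous

Q_c = [NO]²·[Cl₂] / [NOCl]² = (0.336)²·(1.63) / (0.283)² = 2.30
ΔG = RT ln(Q_c/K_c) = (8.314 J mol⁻¹ K⁻¹)(750 K) × ln(2.30/0.149)
   = (6.236 kJ/mol)(2.737) = 17.1 kJ/mol
ΔG > 0, so the forward reaction is non-spontaneous (proceeds in reverse).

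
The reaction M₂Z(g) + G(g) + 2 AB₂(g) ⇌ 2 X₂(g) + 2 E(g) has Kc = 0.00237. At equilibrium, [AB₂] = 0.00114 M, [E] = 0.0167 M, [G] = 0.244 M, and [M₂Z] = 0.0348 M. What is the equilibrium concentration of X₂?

[X₂] = 3.06e-4 M

At equilibrium, Kc = [X₂]²·[E]² / ([M₂Z]·[G]·[AB₂]²) = 0.00237.
([X₂])²·(0.0167)² / ((0.0348)·(0.244)·(0.00114)²) = 0.00237
[X₂]² = 9.38e-8 ⇒ [X₂] = 3.06e-4 M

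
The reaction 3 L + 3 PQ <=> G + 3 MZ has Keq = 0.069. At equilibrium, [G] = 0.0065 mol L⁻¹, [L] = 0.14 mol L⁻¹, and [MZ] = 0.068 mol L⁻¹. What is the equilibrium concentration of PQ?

[PQ] = 0.22 mol L⁻¹

At equilibrium, Keq = [G]·[MZ]³ / ([L]³·[PQ]³) = 0.069.
(0.0065)·(0.068)³ / ((0.14)³·([PQ])³) = 0.069
[PQ]³ = 0.0108 ⇒ [PQ] = 0.22 mol L⁻¹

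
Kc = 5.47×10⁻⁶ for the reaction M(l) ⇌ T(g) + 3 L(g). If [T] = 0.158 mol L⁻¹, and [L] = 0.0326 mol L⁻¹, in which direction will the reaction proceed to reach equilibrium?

(M is a pure liquid — omitted from Qc.)
Qc = [T]·[L]³ = (0.158)·(0.0326)³ = 5.47×10⁻⁶
Qc = 5.47×10⁻⁶ = Kc, so the system is already at equilibrium.

no net change (already at equilibrium)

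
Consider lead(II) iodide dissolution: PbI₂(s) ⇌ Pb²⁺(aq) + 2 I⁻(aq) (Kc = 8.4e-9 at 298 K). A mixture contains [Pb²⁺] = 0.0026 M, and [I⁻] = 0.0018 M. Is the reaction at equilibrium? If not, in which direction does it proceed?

(PbI₂ is a pure solid — omitted from Qc.)
Qc = [Pb²⁺]·[I⁻]² = (0.0026)·(0.0018)² = 8.4e-9
Qc = 8.4e-9 = Kc, so the system is already at equilibrium.

no net change (already at equilibrium)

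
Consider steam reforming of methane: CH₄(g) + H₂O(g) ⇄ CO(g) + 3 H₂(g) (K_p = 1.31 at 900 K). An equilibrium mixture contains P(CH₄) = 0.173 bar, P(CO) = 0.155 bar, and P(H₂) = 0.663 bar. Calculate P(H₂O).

At equilibrium, K_p = P(CO)·P(H₂)³ / (P(CH₄)·P(H₂O)) = 1.31.
(0.155)·(0.663)³ / ((0.173)·(P(H₂O))) = 1.31
P(H₂O) = 0.199 bar

P(H₂O) = 0.199 bar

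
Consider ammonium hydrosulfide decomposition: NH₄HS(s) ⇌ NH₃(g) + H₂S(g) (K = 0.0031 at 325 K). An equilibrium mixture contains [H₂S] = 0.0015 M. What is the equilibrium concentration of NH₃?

(NH₄HS is a pure solid — omitted from K.)
At equilibrium, K = [NH₃]·[H₂S] = 0.0031.
([NH₃])·(0.0015) = 0.0031
[NH₃] = 2.07 = 2.1 M

[NH₃] = 2.1 M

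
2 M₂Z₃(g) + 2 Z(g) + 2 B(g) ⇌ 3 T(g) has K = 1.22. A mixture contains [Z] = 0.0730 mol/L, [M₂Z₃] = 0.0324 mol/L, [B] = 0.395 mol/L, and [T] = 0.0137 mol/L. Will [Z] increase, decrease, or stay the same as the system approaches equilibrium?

increase

Q = [T]³ / ([M₂Z₃]²·[Z]²·[B]²) = (0.0137)³ / ((0.0324)²·(0.0730)²·(0.395)²) = 2.95
Q = 2.95 > K = 1.22: net reverse reaction.
Z is a reactant, so it increases.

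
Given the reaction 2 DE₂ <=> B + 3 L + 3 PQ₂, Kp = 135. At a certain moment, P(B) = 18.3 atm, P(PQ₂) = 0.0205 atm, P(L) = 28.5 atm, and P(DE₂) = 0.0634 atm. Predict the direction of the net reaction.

Qp = P(B)·P(L)³·P(PQ₂)³ / P(DE₂)² = (18.3)·(28.5)³·(0.0205)³ / (0.0634)² = 908
Qp = 908 > Kp = 135, so the reverse reaction proceeds.

toward reactants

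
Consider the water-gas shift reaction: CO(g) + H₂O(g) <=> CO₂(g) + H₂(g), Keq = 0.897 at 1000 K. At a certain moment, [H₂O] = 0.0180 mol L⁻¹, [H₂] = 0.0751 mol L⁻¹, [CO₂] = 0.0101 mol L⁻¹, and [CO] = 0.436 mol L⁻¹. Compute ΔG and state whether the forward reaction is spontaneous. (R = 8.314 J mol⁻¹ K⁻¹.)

ΔG = -18.5 kJ/mol; the forward reaction is spontaneous

Q = [CO₂]·[H₂] / ([CO]·[H₂O]) = (0.0101)·(0.0751) / ((0.436)·(0.0180)) = 0.0967
ΔG = RT ln(Q/Keq) = (8.314 J mol⁻¹ K⁻¹)(1000 K) × ln(0.0967/0.897)
   = (8.314 kJ/mol)(-2.227) = -18.5 kJ/mol
ΔG < 0, so the forward reaction is spontaneous (proceeds forward).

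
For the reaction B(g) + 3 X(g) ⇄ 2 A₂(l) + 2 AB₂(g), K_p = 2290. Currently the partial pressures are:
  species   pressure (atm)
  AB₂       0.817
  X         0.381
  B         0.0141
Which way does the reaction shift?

to the right

(A₂ is a pure liquid — omitted from Q_p.)
Q_p = P(AB₂)² / (P(B)·P(X)³) = (0.817)² / ((0.0141)·(0.381)³) = 856
Q_p = 856 < K_p = 2290, so the forward reaction proceeds.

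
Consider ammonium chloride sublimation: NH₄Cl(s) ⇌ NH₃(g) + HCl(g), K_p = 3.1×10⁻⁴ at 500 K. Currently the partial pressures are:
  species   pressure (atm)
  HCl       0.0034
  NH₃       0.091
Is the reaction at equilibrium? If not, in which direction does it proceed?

at equilibrium

(NH₄Cl is a pure solid — omitted from Q_p.)
Q_p = P(NH₃)·P(HCl) = (0.091)·(0.0034) = 3.1×10⁻⁴
Q_p = 3.1×10⁻⁴ = K_p, so the system is already at equilibrium.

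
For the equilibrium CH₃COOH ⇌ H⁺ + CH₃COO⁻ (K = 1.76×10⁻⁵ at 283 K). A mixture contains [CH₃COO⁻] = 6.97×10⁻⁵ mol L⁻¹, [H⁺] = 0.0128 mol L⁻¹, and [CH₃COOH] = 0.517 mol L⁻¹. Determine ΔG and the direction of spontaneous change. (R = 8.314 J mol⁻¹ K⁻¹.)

Q = [H⁺]·[CH₃COO⁻] / [CH₃COOH] = (0.0128)·(6.97×10⁻⁵) / (0.517) = 1.73×10⁻⁶
ΔG = RT ln(Q/K) = (8.314 J mol⁻¹ K⁻¹)(283 K) × ln(1.73×10⁻⁶/1.76×10⁻⁵)
   = (2.353 kJ/mol)(-2.320) = -5.46 kJ/mol
ΔG < 0, so the forward reaction is spontaneous (proceeds forward).

ΔG = -5.46 kJ/mol; the forward reaction is spontaneous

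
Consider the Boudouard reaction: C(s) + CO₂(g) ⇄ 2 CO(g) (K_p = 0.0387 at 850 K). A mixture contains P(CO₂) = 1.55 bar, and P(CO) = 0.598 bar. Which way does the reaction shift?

(C is a pure solid — omitted from Q_p.)
Q_p = P(CO)² / P(CO₂) = (0.598)² / (1.55) = 0.231
Q_p = 0.231 > K_p = 0.0387, so the reverse reaction proceeds.

to the left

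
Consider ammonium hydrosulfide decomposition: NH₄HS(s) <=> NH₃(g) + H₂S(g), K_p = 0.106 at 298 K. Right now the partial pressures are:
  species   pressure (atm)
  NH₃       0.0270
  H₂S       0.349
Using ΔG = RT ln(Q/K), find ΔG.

ΔG = -6.00 kJ/mol

(NH₄HS is a pure solid — omitted from Q_p.)
Q_p = P(NH₃)·P(H₂S) = (0.0270)·(0.349) = 0.00942
ΔG = RT ln(Q_p/K_p) = (8.314 J mol⁻¹ K⁻¹)(298 K) × ln(0.00942/0.106)
   = (2.478 kJ/mol)(-2.421) = -6.00 kJ/mol
ΔG < 0, so the forward reaction is spontaneous (proceeds forward).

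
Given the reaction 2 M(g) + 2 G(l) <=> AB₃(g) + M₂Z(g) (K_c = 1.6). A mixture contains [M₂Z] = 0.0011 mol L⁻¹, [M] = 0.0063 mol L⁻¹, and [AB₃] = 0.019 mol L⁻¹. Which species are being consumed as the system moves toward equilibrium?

M, G (reactants)

(G is a pure liquid — omitted from Q_c.)
Q_c = [AB₃]·[M₂Z] / [M]² = (0.019)·(0.0011) / (0.0063)² = 0.53
Q_c = 0.53 < K_c = 1.6: net forward reaction.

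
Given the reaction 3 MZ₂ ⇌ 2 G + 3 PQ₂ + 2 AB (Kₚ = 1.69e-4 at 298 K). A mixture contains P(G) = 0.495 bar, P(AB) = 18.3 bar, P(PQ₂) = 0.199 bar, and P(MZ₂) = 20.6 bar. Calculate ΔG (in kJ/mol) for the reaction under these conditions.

Qₚ = P(G)²·P(PQ₂)³·P(AB)² / P(MZ₂)³ = (0.495)²·(0.199)³·(18.3)² / (20.6)³ = 7.40e-5
ΔG = RT ln(Qₚ/Kₚ) = (8.314 J mol⁻¹ K⁻¹)(298 K) × ln(7.40e-5/1.69e-4)
   = (2.478 kJ/mol)(-0.8258) = -2.05 kJ/mol
ΔG < 0, so the forward reaction is spontaneous (proceeds forward).

ΔG = -2.05 kJ/mol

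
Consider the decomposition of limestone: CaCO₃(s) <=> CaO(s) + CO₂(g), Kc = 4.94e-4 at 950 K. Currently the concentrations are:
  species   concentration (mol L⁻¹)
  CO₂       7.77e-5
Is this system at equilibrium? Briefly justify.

no; Q < K, reaction proceeds forward

(CaCO₃, CaO are pure solids — omitted from Qc.)
Qc = [CO₂] = 7.77e-5
Qc = 7.77e-5 < Kc = 4.94e-4: net forward reaction.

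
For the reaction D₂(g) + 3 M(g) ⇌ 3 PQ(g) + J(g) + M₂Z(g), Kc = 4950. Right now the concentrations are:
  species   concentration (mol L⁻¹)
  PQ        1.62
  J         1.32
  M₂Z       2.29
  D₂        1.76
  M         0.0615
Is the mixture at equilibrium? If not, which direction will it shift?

Qc = [PQ]³·[J]·[M₂Z] / ([D₂]·[M]³) = (1.62)³·(1.32)·(2.29) / ((1.76)·(0.0615)³) = 31400
Qc = 31400 > Kc = 4950: net reverse reaction.

no; Q > K, reaction proceeds in reverse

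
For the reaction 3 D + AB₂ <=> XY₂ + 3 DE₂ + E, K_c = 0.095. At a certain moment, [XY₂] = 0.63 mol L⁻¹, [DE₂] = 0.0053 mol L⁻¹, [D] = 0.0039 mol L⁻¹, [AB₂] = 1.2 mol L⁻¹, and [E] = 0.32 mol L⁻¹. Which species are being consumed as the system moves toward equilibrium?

Q_c = [XY₂]·[DE₂]³·[E] / ([D]³·[AB₂]) = (0.63)·(0.0053)³·(0.32) / ((0.0039)³·(1.2)) = 0.42
Q_c = 0.42 > K_c = 0.095: net reverse reaction.

XY₂, DE₂, E (products)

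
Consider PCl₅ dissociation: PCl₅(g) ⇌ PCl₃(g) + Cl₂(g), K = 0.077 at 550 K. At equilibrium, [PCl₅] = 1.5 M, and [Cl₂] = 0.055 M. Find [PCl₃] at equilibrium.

[PCl₃] = 2.1 M

At equilibrium, K = [PCl₃]·[Cl₂] / [PCl₅] = 0.077.
([PCl₃])·(0.055) / (1.5) = 0.077
[PCl₃] = 2.10 = 2.1 M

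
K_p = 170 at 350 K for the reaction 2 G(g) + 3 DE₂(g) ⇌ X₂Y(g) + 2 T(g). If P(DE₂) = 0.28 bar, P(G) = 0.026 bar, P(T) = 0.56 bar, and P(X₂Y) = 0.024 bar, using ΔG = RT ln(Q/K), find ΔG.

Q_p = P(X₂Y)·P(T)² / (P(G)²·P(DE₂)³) = (0.024)·(0.56)² / ((0.026)²·(0.28)³) = 507
ΔG = RT ln(Q_p/K_p) = (8.314 J mol⁻¹ K⁻¹)(350 K) × ln(507/170)
   = (2.910 kJ/mol)(1.093) = 3.18 kJ/mol
ΔG > 0, so the forward reaction is non-spontaneous (proceeds in reverse).

ΔG = 3.18 kJ/mol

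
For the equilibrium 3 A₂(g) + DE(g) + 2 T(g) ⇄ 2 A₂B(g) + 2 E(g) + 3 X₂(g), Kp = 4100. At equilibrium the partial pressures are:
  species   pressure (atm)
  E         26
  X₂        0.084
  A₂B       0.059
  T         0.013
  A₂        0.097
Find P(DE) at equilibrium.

At equilibrium, Kp = P(A₂B)²·P(E)²·P(X₂)³ / (P(A₂)³·P(DE)·P(T)²) = 4100.
(0.059)²·(26)²·(0.084)³ / ((0.097)³·(P(DE))·(0.013)²) = 4100
P(DE) = 2.21 = 2.2 atm

P(DE) = 2.2 atm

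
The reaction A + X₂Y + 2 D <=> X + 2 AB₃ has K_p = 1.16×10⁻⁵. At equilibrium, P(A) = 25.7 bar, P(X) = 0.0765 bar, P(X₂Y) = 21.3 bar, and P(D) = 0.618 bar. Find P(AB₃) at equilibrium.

P(AB₃) = 0.178 bar

At equilibrium, K_p = P(X)·P(AB₃)² / (P(A)·P(X₂Y)·P(D)²) = 1.16×10⁻⁵.
(0.0765)·(P(AB₃))² / ((25.7)·(21.3)·(0.618)²) = 1.16×10⁻⁵
P(AB₃)² = 0.0317 ⇒ P(AB₃) = 0.178 bar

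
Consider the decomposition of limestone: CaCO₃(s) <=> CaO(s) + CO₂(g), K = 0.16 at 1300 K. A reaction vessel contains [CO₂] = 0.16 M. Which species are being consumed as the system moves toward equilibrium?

(CaCO₃, CaO are pure solids — omitted from Q.)
Q = [CO₂] = 0.16
Q = 0.16 = K; the system is at equilibrium.

none (at equilibrium)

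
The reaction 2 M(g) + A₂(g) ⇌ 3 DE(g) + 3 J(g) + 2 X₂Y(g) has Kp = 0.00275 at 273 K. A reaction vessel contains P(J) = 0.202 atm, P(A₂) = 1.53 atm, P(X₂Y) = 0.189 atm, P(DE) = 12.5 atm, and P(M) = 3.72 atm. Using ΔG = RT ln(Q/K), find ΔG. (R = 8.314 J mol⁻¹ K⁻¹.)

Qp = P(DE)³·P(J)³·P(X₂Y)² / (P(M)²·P(A₂)) = (12.5)³·(0.202)³·(0.189)² / ((3.72)²·(1.53)) = 0.0272
ΔG = RT ln(Qp/Kp) = (8.314 J mol⁻¹ K⁻¹)(273 K) × ln(0.0272/0.00275)
   = (2.270 kJ/mol)(2.292) = 5.20 kJ/mol
ΔG > 0, so the forward reaction is non-spontaneous (proceeds in reverse).

ΔG = 5.20 kJ/mol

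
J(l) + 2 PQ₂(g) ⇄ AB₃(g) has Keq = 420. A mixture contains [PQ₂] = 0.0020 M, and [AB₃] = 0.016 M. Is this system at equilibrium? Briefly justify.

no; Q > K, reaction proceeds in reverse

(J is a pure liquid — omitted from Q.)
Q = [AB₃] / [PQ₂]² = (0.016) / (0.0020)² = 4000
Q = 4000 > Keq = 420: net reverse reaction.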